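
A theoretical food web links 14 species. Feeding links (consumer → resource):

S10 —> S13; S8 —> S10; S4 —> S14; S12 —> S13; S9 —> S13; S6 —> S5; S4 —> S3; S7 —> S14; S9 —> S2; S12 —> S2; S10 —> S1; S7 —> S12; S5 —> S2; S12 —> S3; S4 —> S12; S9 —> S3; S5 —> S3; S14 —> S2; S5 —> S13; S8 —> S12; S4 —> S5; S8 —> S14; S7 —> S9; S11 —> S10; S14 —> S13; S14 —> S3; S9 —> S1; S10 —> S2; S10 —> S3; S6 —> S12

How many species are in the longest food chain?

One longest chain: S3 → S10 → S8.
It has 3 species and 2 links.

3 species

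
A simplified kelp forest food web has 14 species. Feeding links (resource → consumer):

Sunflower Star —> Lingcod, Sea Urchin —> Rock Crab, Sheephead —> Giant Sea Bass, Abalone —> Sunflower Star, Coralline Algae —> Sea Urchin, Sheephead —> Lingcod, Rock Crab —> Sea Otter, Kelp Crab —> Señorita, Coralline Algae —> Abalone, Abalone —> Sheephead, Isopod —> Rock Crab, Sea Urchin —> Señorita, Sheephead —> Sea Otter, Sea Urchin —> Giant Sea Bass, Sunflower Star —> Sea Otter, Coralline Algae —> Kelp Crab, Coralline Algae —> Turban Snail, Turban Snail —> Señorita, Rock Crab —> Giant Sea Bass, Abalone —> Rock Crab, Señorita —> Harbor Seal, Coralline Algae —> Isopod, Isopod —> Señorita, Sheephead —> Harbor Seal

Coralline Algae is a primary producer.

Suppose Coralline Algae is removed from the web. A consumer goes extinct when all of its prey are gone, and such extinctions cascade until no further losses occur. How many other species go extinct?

Remove Coralline Algae.
Round 1: Isopod (all prey gone), Abalone (all prey gone), Turban Snail (all prey gone), Sea Urchin (all prey gone), Kelp Crab (all prey gone) → extinct.
Round 2: Rock Crab (all prey gone), Sunflower Star (all prey gone), Sheephead (all prey gone), Señorita (all prey gone) → extinct.
Round 3: Lingcod (all prey gone), Sea Otter (all prey gone), Giant Sea Bass (all prey gone), Harbor Seal (all prey gone) → extinct.
No further losses. Total secondary extinctions: 13.

13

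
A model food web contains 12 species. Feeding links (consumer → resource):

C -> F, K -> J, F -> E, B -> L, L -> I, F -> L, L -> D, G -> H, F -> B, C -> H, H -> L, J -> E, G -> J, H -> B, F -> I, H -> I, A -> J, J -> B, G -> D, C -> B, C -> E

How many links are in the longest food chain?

One longest chain: D → L → B → H → G.
It has 5 species and 4 links.

4 links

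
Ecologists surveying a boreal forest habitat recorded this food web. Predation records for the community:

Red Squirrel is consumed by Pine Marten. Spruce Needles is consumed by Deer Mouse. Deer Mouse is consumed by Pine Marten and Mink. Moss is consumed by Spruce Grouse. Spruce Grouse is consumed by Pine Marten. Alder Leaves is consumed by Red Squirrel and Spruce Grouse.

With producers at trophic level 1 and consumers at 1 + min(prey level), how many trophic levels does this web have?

3

Producers (level 1): Alder Leaves, Spruce Needles, Moss.
Following each consumer down to its lowest-level prey: Spruce Needles → Deer Mouse → Pine Marten (levels 1 through 3).
All prey of Pine Marten (Deer Mouse 2, Spruce Grouse 2, Red Squirrel 2) are at level 2 or above, so Pine Marten is at level 1 + 2 = 3.
Every consumer has at least one prey at level 2 or below, so none exceeds level 3.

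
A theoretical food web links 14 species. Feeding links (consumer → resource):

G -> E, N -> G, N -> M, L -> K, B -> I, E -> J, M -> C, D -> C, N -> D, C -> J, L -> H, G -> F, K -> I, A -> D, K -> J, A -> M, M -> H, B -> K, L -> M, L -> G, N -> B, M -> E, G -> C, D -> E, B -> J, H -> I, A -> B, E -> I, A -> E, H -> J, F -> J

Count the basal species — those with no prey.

2

Basal species (no prey listed): J, I.
Count: 2.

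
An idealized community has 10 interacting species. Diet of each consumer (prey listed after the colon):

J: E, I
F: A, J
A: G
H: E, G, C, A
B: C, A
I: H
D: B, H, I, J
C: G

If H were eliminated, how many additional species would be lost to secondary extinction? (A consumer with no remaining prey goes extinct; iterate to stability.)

1

Remove H.
Round 1: I (all prey gone) → extinct.
No further losses. Total secondary extinctions: 1.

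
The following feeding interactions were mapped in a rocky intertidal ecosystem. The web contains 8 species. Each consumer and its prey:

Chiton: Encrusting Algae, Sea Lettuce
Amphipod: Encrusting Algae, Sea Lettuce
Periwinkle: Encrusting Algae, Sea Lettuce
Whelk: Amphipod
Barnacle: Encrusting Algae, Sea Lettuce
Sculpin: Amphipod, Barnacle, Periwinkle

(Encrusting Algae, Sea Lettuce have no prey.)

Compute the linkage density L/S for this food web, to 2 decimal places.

L/S = 1.50

There are L = 12 links among S = 8 species.
L/S = 12/8 = 1.5000 ≈ 1.50.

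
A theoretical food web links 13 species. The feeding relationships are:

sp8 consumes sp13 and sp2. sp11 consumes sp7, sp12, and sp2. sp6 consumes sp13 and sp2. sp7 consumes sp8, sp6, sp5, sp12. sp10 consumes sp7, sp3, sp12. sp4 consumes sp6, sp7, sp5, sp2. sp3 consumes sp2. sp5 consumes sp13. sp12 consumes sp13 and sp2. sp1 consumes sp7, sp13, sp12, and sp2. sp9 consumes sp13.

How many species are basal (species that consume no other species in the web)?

2

Basal species (no prey listed): sp2, sp13.
Count: 2.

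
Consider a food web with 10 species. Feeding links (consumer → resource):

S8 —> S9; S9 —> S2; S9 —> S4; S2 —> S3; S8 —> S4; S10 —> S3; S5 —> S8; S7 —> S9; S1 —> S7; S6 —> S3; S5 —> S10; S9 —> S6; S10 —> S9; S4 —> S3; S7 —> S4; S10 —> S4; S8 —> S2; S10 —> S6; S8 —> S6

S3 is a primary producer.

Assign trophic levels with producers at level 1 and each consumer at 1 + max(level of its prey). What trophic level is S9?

Trophic level 3

S3 is a producer → level 1.
S2 eats S3 → level 2.
S9 eats S2 (level 2); other prey at levels: S6 2, S4 2 → level 3.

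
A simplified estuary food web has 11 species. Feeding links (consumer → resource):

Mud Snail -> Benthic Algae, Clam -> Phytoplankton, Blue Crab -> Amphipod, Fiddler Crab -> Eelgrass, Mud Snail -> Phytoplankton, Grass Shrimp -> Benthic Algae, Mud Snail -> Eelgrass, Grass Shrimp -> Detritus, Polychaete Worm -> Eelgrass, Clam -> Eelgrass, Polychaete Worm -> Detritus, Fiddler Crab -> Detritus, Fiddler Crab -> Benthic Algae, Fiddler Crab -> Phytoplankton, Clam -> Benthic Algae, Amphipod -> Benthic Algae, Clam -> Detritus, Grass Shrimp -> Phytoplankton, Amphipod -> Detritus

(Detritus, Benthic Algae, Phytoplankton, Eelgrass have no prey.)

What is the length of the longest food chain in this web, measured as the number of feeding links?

One longest chain: Detritus → Amphipod → Blue Crab.
It has 3 species and 2 links.

2 links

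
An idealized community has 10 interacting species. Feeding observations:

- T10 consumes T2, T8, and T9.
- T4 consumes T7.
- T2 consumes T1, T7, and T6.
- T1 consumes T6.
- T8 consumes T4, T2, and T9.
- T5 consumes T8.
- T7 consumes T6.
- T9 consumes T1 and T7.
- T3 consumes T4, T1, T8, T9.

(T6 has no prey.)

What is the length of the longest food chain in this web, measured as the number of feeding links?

4 links

One longest chain: T6 → T7 → T9 → T8 → T10.
It has 5 species and 4 links.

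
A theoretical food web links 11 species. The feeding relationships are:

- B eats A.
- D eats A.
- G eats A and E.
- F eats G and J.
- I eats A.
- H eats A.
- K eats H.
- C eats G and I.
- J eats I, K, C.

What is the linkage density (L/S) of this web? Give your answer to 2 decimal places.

There are L = 14 links among S = 11 species.
L/S = 14/11 = 1.2727 ≈ 1.27.

L/S = 1.27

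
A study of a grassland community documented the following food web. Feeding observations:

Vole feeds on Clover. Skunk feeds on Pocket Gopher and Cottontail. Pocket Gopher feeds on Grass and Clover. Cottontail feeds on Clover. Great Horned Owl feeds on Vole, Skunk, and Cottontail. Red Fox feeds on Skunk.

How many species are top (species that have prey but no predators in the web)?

2

Top species (has prey, but nothing eats it): Great Horned Owl, Red Fox.
Count: 2.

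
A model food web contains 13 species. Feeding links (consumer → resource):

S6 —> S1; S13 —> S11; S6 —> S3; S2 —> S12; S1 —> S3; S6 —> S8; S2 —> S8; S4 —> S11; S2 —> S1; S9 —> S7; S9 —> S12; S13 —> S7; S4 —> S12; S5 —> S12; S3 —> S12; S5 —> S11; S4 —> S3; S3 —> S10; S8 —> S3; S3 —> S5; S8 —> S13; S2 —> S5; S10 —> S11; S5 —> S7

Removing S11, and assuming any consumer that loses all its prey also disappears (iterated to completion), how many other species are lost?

Remove S11.
Round 1: S10 (all prey gone) → extinct.
No further losses. Total secondary extinctions: 1.

1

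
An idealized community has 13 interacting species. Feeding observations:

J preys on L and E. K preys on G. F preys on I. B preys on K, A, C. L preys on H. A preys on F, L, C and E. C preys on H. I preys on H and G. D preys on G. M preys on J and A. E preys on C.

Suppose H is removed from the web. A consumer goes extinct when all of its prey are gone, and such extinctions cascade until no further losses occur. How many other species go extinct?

4

Remove H.
Round 1: C (all prey gone), L (all prey gone) → extinct.
Round 2: E (all prey gone) → extinct.
Round 3: J (all prey gone) → extinct.
No further losses. Total secondary extinctions: 4.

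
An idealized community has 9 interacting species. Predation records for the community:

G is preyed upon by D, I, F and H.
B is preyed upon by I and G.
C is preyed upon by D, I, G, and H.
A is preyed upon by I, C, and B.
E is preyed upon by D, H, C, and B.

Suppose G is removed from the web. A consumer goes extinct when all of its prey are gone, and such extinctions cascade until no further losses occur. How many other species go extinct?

Remove G.
Round 1: F (all prey gone) → extinct.
No further losses. Total secondary extinctions: 1.

1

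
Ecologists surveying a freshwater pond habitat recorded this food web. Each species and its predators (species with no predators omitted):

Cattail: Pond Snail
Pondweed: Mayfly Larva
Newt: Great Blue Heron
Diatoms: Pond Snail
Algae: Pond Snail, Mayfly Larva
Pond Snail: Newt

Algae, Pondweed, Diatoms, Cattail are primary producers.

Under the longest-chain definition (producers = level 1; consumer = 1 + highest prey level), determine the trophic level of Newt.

Algae is a producer → level 1.
Pond Snail eats Algae (level 1); other prey at levels: Diatoms 1, Cattail 1 → level 2.
Newt eats Pond Snail → level 3.

Trophic level 3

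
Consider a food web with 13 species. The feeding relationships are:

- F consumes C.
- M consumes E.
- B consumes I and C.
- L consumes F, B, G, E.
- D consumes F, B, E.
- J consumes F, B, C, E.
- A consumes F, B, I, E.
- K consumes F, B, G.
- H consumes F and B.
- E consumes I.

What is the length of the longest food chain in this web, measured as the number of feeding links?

One longest chain: C → B → L.
It has 3 species and 2 links.

2 links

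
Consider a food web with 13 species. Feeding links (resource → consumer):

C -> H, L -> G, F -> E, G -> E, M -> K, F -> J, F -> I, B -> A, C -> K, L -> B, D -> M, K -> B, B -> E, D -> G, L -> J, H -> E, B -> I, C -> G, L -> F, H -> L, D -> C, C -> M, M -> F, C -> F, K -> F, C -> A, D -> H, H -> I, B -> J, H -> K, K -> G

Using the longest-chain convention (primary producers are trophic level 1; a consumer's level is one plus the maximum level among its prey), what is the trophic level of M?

Trophic level 3

D is a producer → level 1.
C eats D → level 2.
M eats C (level 2); other prey at levels: D 1 → level 3.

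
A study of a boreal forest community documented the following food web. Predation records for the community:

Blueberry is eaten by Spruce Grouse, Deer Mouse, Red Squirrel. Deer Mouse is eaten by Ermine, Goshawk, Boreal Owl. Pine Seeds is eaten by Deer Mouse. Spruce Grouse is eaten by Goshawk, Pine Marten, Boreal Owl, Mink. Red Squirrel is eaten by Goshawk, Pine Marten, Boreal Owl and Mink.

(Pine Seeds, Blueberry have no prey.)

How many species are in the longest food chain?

3 species

One longest chain: Blueberry → Spruce Grouse → Boreal Owl.
It has 3 species and 2 links.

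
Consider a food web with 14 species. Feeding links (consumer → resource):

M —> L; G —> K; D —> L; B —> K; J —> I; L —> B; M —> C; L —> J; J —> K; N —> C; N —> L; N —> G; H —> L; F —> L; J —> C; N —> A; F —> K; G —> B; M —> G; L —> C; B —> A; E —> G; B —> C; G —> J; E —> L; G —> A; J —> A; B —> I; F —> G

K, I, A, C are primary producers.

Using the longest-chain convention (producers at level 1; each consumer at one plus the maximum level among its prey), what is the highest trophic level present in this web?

Producers (level 1): K, I, A, C.
K → J → L → F gives F level 4.
No species has a prey at level 4, so no species reaches level 5.

4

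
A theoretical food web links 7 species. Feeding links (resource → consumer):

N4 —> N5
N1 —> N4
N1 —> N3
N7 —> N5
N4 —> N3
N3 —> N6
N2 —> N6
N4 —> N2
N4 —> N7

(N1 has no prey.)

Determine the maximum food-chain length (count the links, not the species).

3 links

One longest chain: N1 → N4 → N2 → N6.
It has 4 species and 3 links.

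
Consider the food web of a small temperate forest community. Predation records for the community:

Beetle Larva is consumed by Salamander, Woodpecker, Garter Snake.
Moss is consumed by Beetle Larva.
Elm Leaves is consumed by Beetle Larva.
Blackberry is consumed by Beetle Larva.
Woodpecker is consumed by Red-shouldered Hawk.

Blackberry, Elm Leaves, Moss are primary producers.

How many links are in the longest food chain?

One longest chain: Blackberry → Beetle Larva → Woodpecker → Red-shouldered Hawk.
It has 4 species and 3 links.

3 links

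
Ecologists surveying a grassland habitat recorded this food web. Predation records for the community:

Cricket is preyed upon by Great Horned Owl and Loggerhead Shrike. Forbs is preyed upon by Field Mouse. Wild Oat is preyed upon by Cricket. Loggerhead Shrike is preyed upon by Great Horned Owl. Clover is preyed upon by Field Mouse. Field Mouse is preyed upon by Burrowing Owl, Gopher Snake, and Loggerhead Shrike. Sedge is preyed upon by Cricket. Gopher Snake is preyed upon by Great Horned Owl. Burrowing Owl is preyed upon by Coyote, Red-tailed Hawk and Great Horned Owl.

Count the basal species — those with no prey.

4

Basal species (no prey listed): Forbs, Wild Oat, Clover, Sedge.
Count: 4.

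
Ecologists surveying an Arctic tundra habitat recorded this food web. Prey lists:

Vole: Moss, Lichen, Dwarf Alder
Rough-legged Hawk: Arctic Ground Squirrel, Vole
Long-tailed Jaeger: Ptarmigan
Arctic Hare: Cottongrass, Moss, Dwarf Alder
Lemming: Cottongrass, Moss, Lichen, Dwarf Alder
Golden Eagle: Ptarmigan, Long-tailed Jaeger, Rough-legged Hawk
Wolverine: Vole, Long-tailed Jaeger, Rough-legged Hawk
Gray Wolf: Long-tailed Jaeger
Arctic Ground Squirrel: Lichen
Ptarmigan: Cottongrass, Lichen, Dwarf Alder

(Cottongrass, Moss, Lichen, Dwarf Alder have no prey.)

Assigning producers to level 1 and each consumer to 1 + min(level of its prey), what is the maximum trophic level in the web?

4

Producers (level 1): Cottongrass, Moss, Lichen, Dwarf Alder.
Following each consumer down to its lowest-level prey: Cottongrass → Ptarmigan → Long-tailed Jaeger → Gray Wolf (levels 1 through 4).
All prey of Gray Wolf (Long-tailed Jaeger 3) are at level 3 or above, so Gray Wolf is at level 1 + 3 = 4.
Every consumer has at least one prey at level 3 or below, so none exceeds level 4.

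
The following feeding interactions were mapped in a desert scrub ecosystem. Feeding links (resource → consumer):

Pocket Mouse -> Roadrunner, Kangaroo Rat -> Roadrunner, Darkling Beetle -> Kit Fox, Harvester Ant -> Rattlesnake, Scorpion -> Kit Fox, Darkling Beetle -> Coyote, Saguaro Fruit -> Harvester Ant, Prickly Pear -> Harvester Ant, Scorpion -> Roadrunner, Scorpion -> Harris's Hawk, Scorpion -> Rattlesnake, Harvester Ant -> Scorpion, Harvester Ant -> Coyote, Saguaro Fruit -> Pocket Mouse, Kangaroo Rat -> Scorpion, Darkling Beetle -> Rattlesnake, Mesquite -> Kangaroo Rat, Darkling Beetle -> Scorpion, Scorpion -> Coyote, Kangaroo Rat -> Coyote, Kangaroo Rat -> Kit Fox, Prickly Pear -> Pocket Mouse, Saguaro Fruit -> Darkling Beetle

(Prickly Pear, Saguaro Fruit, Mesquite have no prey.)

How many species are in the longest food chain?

One longest chain: Mesquite → Kangaroo Rat → Scorpion → Kit Fox.
It has 4 species and 3 links.

4 species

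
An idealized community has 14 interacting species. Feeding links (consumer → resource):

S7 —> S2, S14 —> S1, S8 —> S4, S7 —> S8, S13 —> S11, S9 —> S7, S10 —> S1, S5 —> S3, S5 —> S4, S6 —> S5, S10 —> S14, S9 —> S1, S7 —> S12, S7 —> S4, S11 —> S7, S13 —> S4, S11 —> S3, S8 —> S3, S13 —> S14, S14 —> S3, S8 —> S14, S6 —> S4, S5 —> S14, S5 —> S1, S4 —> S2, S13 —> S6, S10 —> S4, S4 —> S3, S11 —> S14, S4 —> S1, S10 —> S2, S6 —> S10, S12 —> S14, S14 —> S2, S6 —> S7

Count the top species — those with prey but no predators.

2

Top species (has prey, but nothing eats it): S9, S13.
Count: 2.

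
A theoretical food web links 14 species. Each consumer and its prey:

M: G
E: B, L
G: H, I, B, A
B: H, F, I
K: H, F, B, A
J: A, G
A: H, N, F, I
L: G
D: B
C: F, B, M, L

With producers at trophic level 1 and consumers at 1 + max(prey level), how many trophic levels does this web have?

5

Producers (level 1): H, N, F, I.
H → B → G → M → C gives C level 5.
No species has a prey at level 5, so no species reaches level 6.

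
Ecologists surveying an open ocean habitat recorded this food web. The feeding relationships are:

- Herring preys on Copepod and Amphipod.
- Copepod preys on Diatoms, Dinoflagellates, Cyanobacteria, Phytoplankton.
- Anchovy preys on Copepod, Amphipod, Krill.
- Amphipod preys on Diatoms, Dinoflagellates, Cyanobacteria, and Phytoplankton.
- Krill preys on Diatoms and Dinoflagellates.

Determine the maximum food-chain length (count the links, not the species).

One longest chain: Diatoms → Amphipod → Anchovy.
It has 3 species and 2 links.

2 links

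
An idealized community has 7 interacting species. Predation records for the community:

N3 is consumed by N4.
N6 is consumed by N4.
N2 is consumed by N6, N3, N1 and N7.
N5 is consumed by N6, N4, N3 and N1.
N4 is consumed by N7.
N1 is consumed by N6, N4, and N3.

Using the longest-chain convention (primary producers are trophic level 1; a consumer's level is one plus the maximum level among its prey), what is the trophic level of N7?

N5 is a producer → level 1.
N1 eats N5 (level 1); other prey at levels: N2 1 → level 2.
N6 eats N1 (level 2); other prey at levels: N5 1, N2 1 → level 3.
N4 eats N6 (level 3); other prey at levels: N5 1, N1 2, N3 3 → level 4.
N7 eats N4 (level 4); other prey at levels: N2 1 → level 5.

Trophic level 5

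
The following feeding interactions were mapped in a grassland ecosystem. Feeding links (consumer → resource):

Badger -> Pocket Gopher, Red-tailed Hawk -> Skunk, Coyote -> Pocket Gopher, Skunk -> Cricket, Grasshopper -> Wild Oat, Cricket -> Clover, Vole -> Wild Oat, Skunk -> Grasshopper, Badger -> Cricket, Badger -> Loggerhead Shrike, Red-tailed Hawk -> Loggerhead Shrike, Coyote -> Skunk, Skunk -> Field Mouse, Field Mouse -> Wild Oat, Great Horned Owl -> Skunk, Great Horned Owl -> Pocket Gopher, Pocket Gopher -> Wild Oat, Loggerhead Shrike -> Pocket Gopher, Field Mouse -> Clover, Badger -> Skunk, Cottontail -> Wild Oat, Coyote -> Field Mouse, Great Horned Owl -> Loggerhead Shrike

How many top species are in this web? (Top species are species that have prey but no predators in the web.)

Top species (has prey, but nothing eats it): Vole, Cottontail, Badger, Great Horned Owl, Red-tailed Hawk, Coyote.
Count: 6.

6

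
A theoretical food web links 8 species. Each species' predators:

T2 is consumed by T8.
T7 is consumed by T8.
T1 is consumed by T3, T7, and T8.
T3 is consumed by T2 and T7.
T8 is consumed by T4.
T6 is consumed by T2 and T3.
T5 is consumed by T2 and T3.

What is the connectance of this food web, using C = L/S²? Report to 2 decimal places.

The web has S = 8 species and L = 12 feeding links.
C = L / S² = 12 / 64 = 0.1875 ≈ 0.19.

C = 0.19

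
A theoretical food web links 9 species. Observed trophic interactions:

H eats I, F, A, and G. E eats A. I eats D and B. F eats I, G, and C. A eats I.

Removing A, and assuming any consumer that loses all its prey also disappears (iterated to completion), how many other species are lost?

1

Remove A.
Round 1: E (all prey gone) → extinct.
No further losses. Total secondary extinctions: 1.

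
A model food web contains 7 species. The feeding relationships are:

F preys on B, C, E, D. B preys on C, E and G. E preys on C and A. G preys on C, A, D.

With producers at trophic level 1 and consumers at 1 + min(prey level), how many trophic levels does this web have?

2

Producers (level 1): D, A, C.
Following each consumer down to its lowest-level prey: C → B (levels 1 through 2).
All prey of B (C 1, G 2, E 2) are at level 1 or above, so B is at level 1 + 1 = 2.
Every consumer has at least one prey at level 1 or below, so none exceeds level 2.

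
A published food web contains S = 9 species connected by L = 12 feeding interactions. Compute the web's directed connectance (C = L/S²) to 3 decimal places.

The web has S = 9 species and L = 12 feeding links.
C = L / S² = 12 / 81 = 0.1481 ≈ 0.148.

C = 0.148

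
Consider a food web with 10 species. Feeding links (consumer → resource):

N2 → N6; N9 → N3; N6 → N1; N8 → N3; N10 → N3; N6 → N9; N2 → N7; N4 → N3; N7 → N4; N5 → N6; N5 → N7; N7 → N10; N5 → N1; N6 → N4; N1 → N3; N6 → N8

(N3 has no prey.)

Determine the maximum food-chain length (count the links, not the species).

3 links

One longest chain: N3 → N10 → N7 → N5.
It has 4 species and 3 links.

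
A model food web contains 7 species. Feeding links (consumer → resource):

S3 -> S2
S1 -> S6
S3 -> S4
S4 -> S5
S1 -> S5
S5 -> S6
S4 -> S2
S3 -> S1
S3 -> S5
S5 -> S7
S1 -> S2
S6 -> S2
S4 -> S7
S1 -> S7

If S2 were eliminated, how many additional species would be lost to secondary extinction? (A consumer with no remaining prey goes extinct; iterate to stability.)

Remove S2.
Round 1: S6 (all prey gone) → extinct.
No further losses. Total secondary extinctions: 1.

1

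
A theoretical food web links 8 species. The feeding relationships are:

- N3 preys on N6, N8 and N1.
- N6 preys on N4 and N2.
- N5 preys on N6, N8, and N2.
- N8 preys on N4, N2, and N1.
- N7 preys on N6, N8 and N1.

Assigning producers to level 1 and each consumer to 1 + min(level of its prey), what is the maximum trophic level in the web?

Producers (level 1): N4, N2, N1.
Following each consumer down to its lowest-level prey: N2 → N5 (levels 1 through 2).
All prey of N5 (N2 1, N8 2, N6 2) are at level 1 or above, so N5 is at level 1 + 1 = 2.
Every consumer has at least one prey at level 1 or below, so none exceeds level 2.

2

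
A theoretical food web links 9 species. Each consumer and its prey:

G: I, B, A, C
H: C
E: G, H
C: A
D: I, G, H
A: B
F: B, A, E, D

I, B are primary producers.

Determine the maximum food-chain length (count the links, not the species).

One longest chain: B → A → C → G → E → F.
It has 6 species and 5 links.

5 links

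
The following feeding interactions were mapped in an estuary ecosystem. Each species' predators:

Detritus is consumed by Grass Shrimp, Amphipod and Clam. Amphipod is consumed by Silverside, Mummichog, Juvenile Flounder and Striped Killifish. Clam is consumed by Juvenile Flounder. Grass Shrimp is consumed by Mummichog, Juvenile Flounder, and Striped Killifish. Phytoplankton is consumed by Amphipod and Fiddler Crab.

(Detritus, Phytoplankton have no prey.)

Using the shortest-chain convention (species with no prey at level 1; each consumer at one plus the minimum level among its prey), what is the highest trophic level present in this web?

3

Basal resources (level 1): Detritus, Phytoplankton.
Following each consumer down to its lowest-level prey: Detritus → Grass Shrimp → Mummichog (levels 1 through 3).
All prey of Mummichog (Grass Shrimp 2, Amphipod 2) are at level 2 or above, so Mummichog is at level 1 + 2 = 3.
Every consumer has at least one prey at level 2 or below, so none exceeds level 3.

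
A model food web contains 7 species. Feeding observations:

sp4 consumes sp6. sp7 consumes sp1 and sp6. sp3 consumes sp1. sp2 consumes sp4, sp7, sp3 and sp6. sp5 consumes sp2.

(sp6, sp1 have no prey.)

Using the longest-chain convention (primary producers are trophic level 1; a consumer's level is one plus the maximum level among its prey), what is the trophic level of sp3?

sp1 is a producer → level 1.
sp3 eats sp1 → level 2.

Trophic level 2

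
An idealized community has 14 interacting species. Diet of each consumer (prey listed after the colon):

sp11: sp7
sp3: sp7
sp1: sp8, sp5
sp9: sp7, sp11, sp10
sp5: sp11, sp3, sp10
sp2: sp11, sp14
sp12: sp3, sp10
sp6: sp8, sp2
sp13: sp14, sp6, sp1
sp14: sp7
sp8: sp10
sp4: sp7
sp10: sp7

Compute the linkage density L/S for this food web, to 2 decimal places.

L/S = 1.64

There are L = 23 links among S = 14 species.
L/S = 23/14 = 1.6429 ≈ 1.64.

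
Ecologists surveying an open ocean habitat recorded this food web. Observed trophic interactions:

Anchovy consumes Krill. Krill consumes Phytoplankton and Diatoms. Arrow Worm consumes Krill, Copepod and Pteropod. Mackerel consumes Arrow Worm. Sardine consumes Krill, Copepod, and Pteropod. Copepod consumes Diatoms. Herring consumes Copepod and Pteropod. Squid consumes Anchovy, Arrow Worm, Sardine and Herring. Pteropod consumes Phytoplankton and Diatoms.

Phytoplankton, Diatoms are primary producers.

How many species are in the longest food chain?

4 species

One longest chain: Phytoplankton → Pteropod → Herring → Squid.
It has 4 species and 3 links.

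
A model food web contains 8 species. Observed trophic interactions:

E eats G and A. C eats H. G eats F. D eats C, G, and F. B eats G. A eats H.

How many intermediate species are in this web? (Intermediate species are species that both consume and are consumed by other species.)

Intermediate species (has both prey and predators): G, C, A.
Count: 3.

3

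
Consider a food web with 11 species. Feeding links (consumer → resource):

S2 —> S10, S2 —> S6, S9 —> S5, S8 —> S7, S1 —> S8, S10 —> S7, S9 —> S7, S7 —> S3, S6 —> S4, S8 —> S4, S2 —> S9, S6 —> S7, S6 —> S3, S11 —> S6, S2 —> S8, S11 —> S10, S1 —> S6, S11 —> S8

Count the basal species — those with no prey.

Basal species (no prey listed): S5, S3, S4.
Count: 3.

3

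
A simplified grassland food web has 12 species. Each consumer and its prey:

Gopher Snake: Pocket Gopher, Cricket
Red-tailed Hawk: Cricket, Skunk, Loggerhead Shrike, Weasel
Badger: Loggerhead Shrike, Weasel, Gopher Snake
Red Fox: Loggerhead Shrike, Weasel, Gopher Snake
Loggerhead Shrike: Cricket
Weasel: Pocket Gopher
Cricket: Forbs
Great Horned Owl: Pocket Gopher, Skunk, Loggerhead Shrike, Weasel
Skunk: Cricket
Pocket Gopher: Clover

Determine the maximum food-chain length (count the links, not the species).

One longest chain: Forbs → Cricket → Loggerhead Shrike → Badger.
It has 4 species and 3 links.

3 links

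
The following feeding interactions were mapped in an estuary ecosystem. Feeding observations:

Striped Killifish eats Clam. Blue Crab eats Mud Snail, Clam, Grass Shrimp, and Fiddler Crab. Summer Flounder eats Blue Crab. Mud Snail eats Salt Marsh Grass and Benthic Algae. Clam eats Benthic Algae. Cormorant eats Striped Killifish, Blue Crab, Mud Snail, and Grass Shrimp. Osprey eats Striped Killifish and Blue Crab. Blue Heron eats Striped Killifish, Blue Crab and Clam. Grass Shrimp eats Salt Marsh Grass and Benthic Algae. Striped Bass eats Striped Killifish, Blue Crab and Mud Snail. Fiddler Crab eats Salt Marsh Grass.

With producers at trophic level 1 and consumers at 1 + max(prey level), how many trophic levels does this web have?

4

Producers (level 1): Benthic Algae, Salt Marsh Grass.
Salt Marsh Grass → Fiddler Crab → Blue Crab → Osprey gives Osprey level 4.
No species has a prey at level 4, so no species reaches level 5.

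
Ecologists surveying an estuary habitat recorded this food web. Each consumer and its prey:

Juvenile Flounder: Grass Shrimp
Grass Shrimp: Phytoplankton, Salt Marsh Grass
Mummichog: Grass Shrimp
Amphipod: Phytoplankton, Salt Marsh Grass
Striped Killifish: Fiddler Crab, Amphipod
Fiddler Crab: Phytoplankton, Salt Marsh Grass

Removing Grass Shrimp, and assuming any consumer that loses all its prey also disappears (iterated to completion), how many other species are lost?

Remove Grass Shrimp.
Round 1: Juvenile Flounder (all prey gone), Mummichog (all prey gone) → extinct.
No further losses. Total secondary extinctions: 2.

2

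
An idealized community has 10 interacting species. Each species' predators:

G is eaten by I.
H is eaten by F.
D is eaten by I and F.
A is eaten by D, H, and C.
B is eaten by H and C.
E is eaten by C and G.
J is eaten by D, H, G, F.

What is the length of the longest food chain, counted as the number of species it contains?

3 species

One longest chain: A → D → F.
It has 3 species and 2 links.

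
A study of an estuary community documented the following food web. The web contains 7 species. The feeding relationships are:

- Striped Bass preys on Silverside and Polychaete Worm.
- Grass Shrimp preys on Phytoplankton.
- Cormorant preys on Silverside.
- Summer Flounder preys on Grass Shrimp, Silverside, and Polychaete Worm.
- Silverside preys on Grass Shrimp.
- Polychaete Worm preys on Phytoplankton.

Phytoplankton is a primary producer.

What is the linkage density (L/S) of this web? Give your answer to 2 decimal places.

There are L = 9 links among S = 7 species.
L/S = 9/7 = 1.2857 ≈ 1.29.

L/S = 1.29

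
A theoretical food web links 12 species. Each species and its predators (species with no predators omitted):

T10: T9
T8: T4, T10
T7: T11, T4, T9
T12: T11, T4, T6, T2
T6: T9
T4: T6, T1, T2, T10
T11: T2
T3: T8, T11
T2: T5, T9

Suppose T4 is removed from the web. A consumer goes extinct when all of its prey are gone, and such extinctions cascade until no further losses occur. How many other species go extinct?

1

Remove T4.
Round 1: T1 (all prey gone) → extinct.
No further losses. Total secondary extinctions: 1.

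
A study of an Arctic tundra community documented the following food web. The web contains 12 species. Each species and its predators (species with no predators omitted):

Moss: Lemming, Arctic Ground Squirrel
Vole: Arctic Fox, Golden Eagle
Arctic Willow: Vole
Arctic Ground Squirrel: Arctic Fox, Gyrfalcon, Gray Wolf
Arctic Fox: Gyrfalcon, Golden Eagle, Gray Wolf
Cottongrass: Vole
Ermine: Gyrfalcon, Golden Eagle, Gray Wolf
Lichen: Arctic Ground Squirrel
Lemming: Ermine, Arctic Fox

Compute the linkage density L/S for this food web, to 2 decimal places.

L/S = 1.50

There are L = 18 links among S = 12 species.
L/S = 18/12 = 1.5000 ≈ 1.50.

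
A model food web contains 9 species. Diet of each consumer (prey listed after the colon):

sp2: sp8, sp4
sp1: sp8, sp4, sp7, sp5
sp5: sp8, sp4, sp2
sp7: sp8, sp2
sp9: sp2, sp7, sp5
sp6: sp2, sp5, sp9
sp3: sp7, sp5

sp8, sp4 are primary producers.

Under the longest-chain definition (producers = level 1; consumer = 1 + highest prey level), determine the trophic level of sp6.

sp8 is a producer → level 1.
sp2 eats sp8 (level 1); other prey at levels: sp4 1 → level 2.
sp7 eats sp2 (level 2); other prey at levels: sp8 1 → level 3.
sp9 eats sp7 (level 3); other prey at levels: sp2 2, sp5 3 → level 4.
sp6 eats sp9 (level 4); other prey at levels: sp2 2, sp5 3 → level 5.

Trophic level 5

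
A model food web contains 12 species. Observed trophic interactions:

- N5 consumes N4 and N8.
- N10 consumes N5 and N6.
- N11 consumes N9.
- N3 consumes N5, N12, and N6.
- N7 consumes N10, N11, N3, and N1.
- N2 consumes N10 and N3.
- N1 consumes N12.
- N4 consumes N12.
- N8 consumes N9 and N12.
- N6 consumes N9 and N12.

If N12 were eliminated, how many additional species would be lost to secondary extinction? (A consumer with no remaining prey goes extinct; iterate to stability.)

2

Remove N12.
Round 1: N4 (all prey gone), N1 (all prey gone) → extinct.
No further losses. Total secondary extinctions: 2.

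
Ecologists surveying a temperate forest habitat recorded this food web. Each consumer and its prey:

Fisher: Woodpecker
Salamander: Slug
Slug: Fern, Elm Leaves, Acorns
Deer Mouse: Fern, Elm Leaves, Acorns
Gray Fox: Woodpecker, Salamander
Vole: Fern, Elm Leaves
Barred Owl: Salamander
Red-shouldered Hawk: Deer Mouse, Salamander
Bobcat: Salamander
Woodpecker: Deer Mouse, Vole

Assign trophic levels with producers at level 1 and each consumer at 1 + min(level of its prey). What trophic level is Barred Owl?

Trophic level 4

Fern is a producer → level 1.
Slug eats Fern → level 2.
Salamander eats Slug → level 3.
Barred Owl eats Salamander → level 4.
No prey of Barred Owl is below level 3, so 4 is the minimum.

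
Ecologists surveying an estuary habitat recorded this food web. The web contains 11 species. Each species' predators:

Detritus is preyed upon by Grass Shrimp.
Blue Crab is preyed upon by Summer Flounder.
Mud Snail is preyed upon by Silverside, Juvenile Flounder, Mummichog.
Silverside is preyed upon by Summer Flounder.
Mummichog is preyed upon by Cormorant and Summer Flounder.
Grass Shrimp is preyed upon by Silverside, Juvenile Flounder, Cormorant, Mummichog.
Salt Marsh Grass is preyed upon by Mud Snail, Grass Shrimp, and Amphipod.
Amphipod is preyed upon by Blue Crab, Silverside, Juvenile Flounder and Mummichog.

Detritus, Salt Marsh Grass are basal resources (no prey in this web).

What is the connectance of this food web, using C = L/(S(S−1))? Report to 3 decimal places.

C = 0.173

The web has S = 11 species and L = 19 feeding links.
C = L / (S(S−1)) = 19 / 110 = 0.1727 ≈ 0.173.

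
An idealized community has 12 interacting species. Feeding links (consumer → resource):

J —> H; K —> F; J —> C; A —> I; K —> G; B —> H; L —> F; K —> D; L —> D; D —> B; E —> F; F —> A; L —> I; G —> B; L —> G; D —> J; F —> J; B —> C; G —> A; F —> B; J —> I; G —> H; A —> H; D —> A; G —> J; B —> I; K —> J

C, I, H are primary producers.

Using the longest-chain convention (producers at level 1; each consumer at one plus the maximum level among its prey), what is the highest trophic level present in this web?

4

Producers (level 1): C, I, H.
I → A → F → E gives E level 4.
No species has a prey at level 4, so no species reaches level 5.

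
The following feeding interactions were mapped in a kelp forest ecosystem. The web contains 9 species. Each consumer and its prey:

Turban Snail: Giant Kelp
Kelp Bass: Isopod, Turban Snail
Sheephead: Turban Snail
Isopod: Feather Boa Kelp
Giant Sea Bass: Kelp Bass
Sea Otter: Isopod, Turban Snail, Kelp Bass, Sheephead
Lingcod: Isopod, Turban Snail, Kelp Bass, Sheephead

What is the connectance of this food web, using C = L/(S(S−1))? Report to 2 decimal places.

The web has S = 9 species and L = 14 feeding links.
C = L / (S(S−1)) = 14 / 72 = 0.1944 ≈ 0.19.

C = 0.19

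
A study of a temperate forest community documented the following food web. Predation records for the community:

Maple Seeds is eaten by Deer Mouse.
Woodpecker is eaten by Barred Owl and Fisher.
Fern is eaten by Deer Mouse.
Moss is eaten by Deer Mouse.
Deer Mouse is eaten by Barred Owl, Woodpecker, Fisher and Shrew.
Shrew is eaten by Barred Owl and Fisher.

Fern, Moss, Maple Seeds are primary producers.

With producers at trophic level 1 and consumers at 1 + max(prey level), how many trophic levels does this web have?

Producers (level 1): Fern, Moss, Maple Seeds.
Fern → Deer Mouse → Shrew → Fisher gives Fisher level 4.
No species has a prey at level 4, so no species reaches level 5.

4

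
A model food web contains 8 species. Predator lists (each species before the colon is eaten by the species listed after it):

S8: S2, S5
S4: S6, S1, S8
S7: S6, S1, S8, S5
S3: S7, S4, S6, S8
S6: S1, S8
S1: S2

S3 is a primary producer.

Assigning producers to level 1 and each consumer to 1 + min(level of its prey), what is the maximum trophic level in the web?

3

Producers (level 1): S3.
Following each consumer down to its lowest-level prey: S3 → S8 → S2 (levels 1 through 3).
All prey of S2 (S8 2, S1 3) are at level 2 or above, so S2 is at level 1 + 2 = 3.
Every consumer has at least one prey at level 2 or below, so none exceeds level 3.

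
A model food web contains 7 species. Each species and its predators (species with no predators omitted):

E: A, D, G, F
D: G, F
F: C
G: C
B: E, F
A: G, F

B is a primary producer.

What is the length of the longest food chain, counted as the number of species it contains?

One longest chain: B → E → A → G → C.
It has 5 species and 4 links.

5 species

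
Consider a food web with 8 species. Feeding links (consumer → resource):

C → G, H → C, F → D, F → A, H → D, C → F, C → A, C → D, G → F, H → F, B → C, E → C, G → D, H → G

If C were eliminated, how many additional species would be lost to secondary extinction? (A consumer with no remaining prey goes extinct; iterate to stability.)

Remove C.
Round 1: B (all prey gone), E (all prey gone) → extinct.
No further losses. Total secondary extinctions: 2.

2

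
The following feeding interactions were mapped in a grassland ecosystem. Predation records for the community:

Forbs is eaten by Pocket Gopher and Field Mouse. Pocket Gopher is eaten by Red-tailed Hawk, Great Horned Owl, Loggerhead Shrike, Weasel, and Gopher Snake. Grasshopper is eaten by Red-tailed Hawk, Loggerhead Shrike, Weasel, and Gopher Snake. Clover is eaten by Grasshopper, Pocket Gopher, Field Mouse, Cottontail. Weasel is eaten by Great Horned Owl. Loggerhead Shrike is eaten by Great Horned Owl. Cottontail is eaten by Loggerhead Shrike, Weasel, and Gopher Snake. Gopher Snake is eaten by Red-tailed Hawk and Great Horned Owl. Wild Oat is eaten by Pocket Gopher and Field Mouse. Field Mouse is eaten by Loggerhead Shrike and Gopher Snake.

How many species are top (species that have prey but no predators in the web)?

2

Top species (has prey, but nothing eats it): Red-tailed Hawk, Great Horned Owl.
Count: 2.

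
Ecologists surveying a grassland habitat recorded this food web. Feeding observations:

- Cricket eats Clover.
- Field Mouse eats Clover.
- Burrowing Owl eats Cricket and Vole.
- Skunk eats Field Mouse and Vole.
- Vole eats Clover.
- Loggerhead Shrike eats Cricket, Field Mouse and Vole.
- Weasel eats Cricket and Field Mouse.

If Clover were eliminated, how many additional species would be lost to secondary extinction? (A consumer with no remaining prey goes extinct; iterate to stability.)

Remove Clover.
Round 1: Cricket (all prey gone), Vole (all prey gone), Field Mouse (all prey gone) → extinct.
Round 2: Loggerhead Shrike (all prey gone), Weasel (all prey gone), Burrowing Owl (all prey gone), Skunk (all prey gone) → extinct.
No further losses. Total secondary extinctions: 7.

7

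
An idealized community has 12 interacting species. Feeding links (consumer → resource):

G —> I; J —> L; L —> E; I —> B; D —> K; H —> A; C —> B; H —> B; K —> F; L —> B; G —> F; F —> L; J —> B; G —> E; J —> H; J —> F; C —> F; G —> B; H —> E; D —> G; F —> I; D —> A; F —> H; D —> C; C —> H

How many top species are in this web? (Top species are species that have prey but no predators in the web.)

Top species (has prey, but nothing eats it): J, D.
Count: 2.

2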